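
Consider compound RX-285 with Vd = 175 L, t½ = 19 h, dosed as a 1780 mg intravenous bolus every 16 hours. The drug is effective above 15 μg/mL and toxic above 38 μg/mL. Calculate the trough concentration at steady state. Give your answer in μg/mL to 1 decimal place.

k = ln2/t½ = ln2/19 ≈ 0.036481 h⁻¹; fraction remaining f = e^(−kτ) = e^(−0.036481×16) ≈ 0.5578.
At steady state, accumulation factor R = 1/(1 − e^(−kτ)) ≈ 2.2614.
Single-dose peak C₀ = D/Vd = 1780/175 ≈ 10.171 μg/mL.
Steady-state peak Cmax,ss = C₀·R ≈ 10.171 × 2.2614 ≈ 23.001 μg/mL.
Steady-state trough Cmin,ss = Cmax,ss·f ≈ 23.001 × 0.5578 ≈ 12.830 μg/mL.
Trough 12.8 μg/mL vs MEC 15 μg/mL: subtherapeutic.

12.8 μg/mL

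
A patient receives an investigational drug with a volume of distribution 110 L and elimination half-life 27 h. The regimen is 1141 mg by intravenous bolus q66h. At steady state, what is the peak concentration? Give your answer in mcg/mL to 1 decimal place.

k = ln2/t½ = ln2/27 ≈ 0.025672 h⁻¹; fraction remaining f = e^(−kτ) = e^(−0.025672×66) ≈ 0.1837.
At steady state, accumulation factor R = 1/(1 − e^(−kτ)) ≈ 1.2250.
Each bolus raises the concentration by D/Vd = 1141/110 ≈ 10.373 mcg/mL.
Steady-state peak Cmax,ss = C₀·R ≈ 10.373 × 1.2250 ≈ 12.707 mcg/mL.

12.7 mcg/mL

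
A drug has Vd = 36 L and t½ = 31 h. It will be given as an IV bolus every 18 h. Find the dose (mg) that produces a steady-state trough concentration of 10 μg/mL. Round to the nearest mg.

178 mg

τ/t½ = 18/31 ≈ 0.58065, so f = (1/2)^(18/31) ≈ 0.668665.
Cmin,ss = (D/Vd)·f/(1−f), so D = Cmin,ss·Vd·(1−f)/f.
D = 10 × 36 × (1−f)/f ≈ 10 × 36 × 0.49552 ≈ 178.39 mg.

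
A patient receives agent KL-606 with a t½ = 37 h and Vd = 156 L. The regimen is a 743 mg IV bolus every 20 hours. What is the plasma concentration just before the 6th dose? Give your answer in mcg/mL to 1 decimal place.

f = (1/2)^(τ/t½) = (1/2)^(20/37) ≈ 0.6875.
C₀ = D/Vd = 743/156 ≈ 4.763 mcg/mL.
Before the 6th dose, 5 doses have been given. Superposition: Cmin = C₀·(f + f² + … + f^5).
≈ 4.763 × (0.6875 + 0.4727 + 0.3250 + 0.2234 + 0.1536) ≈ 4.763 × 1.8622 ≈ 8.870 mcg/mL.

8.9 mcg/mL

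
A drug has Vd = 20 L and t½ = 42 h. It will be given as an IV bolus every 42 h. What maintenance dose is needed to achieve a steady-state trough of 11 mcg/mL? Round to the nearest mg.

220 mg

τ/t½ = 42/42 ≈ 1, so f = (1/2)^(42/42) ≈ 0.500000.
Cmin,ss = (D/Vd)·f/(1−f), so D = Cmin,ss·Vd·(1−f)/f.
D = 11 × 20 × (1−f)/f ≈ 11 × 20 × 1.00000 ≈ 220.00 mg.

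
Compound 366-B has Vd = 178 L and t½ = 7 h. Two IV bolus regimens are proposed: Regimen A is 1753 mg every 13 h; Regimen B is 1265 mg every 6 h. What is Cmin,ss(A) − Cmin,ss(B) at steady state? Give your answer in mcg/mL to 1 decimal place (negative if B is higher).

Regimen A: f = (1/2)^(13/7) ≈ 0.2760; Cmin,ss = (1753/178)·f/(1−f) ≈ 3.754 mcg/mL.
Regimen B: f = (1/2)^(6/7) ≈ 0.5520; Cmin,ss = (1265/178)·f/(1−f) ≈ 8.757 mcg/mL.
Difference ≈ 3.754 − 8.757 ≈ -5.003 mcg/mL.

-5.0 mcg/mL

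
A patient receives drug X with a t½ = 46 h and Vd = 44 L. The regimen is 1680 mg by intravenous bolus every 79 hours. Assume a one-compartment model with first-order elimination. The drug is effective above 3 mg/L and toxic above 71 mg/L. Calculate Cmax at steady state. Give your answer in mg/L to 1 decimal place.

54.9 mg/L

Over one 79-h interval, 79/46 ≈ 1.7174 half-lives elapse, leaving f ≈ 0.3041 of each dose.
At steady state, accumulation factor R = 1/(1 − e^(−kτ)) ≈ 1.4370.
Each bolus raises the concentration by D/Vd = 1680/44 ≈ 38.182 mg/L.
Cmax,ss = C₀/(1 − f) ≈ 38.182/0.6959 ≈ 54.867 mg/L.
Peak 54.9 mg/L vs MTC 71 mg/L: below toxic threshold.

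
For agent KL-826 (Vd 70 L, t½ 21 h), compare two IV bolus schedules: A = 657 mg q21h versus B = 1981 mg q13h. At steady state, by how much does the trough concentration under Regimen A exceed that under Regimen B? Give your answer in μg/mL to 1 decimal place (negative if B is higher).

Regimen A: f = (1/2)^(21/21) ≈ 0.5000; Cmin,ss = (657/70)·f/(1−f) ≈ 9.386 μg/mL.
Regimen B: f = (1/2)^(13/21) ≈ 0.6511; Cmin,ss = (1981/70)·f/(1−f) ≈ 52.812 μg/mL.
Difference ≈ 9.386 − 52.812 ≈ -43.426 μg/mL.

-43.4 μg/mL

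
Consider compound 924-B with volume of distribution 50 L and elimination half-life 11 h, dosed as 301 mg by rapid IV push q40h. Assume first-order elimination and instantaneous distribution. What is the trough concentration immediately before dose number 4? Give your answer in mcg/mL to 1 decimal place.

f = (1/2)^(τ/t½) = (1/2)^(40/11) ≈ 0.0804.
C₀ = D/Vd = 301/50 ≈ 6.020 mcg/mL.
Before the 4th dose, 3 doses have been given. Superposition: Cmin = C₀·(f + f² + … + f^3).
≈ 6.020 × (0.0804 + 0.0065 + 0.0005) ≈ 6.020 × 0.0874 ≈ 0.526 mcg/mL.

0.5 mcg/mL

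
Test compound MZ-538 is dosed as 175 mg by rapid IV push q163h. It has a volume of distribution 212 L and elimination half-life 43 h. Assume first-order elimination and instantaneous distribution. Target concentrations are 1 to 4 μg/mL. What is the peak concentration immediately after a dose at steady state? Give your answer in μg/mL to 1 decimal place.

Over one 163-h interval, 163/43 ≈ 3.7907 half-lives elapse, leaving f ≈ 0.0723 of each dose.
At steady state, accumulation factor R = 1/(1 − e^(−kτ)) ≈ 1.0779.
Each bolus raises the concentration by D/Vd = 175/212 ≈ 0.825 μg/mL.
Steady-state peak Cmax,ss = C₀·R ≈ 0.825 × 1.0779 ≈ 0.889 μg/mL.
Peak 0.9 μg/mL vs MTC 4 μg/mL: below toxic threshold.

0.9 μg/mL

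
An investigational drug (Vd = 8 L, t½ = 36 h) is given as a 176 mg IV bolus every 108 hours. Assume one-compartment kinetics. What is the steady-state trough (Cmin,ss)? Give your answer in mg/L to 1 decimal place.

3.1 mg/L

The dosing interval is 3 half-lives, so f = 2^(−3) = 0.125.
At steady state, R = 1/(1 − 0.125) = 8/7.
Single-dose peak C₀ = D/Vd = 176/8 = 22 mg/L.
Steady-state peak Cmax,ss = C₀·R = 22 × 8/7 ≈ 25.143 mg/L.
Steady-state trough Cmin,ss = Cmax,ss·f ≈ 25.143 × 0.125 ≈ 3.143 mg/L.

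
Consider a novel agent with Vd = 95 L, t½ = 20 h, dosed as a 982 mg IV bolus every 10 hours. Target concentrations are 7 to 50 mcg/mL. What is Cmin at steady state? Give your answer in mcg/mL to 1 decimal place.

Over one 10-h interval, 10/20 ≈ 0.5 half-lives elapse, leaving f ≈ 0.7071 of each dose.
Single-dose peak C₀ = D/Vd = 982/95 ≈ 10.337 mcg/mL.
Steady-state trough Cmin,ss = C₀·f/(1−f) ≈ 10.337 × 0.7071/0.2929 ≈ 24.955 mcg/mL.
Trough 25.0 mcg/mL vs MEC 7 mcg/mL: adequate.

25.0 mcg/mL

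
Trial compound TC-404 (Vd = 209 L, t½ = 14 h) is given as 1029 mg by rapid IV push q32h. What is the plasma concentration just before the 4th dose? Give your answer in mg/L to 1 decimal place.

1.3 mg/L

f = (1/2)^(τ/t½) = (1/2)^(32/14) ≈ 0.2051.
C₀ = D/Vd = 1029/209 ≈ 4.923 mg/L.
Before the 4th dose, 3 doses have been given. Superposition: Cmin = C₀·(f + f² + … + f^3).
≈ 4.923 × (0.2051 + 0.0421 + 0.0086) ≈ 4.923 × 0.2558 ≈ 1.259 mg/L.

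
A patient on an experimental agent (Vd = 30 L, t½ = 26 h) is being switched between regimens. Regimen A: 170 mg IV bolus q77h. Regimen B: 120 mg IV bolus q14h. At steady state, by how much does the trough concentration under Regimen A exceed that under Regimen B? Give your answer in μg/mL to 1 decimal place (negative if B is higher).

-8.0 μg/mL

Regimen A: f = (1/2)^(77/26) ≈ 0.1284; Cmin,ss = (170/30)·f/(1−f) ≈ 0.835 μg/mL.
Regimen B: f = (1/2)^(14/26) ≈ 0.6885; Cmin,ss = (120/30)·f/(1−f) ≈ 8.841 μg/mL.
Difference ≈ 0.835 − 8.841 ≈ -8.006 μg/mL.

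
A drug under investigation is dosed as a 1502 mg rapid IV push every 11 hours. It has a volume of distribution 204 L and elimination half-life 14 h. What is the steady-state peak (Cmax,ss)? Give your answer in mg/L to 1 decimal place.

17.5 mg/L

k = ln2/t½ = ln2/14 ≈ 0.049511 h⁻¹; fraction remaining f = e^(−kτ) = e^(−0.049511×11) ≈ 0.5801.
At steady state, accumulation factor R = 1/(1 − e^(−kτ)) ≈ 2.3815.
Single-dose peak C₀ = D/Vd = 1502/204 ≈ 7.363 mg/L.
Steady-state peak Cmax,ss = C₀·R ≈ 7.363 × 2.3815 ≈ 17.535 mg/L.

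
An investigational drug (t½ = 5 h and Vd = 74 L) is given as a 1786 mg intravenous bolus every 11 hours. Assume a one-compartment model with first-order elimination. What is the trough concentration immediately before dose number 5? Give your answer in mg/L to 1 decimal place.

f = (1/2)^(τ/t½) = (1/2)^(11/5) ≈ 0.2176.
C₀ = D/Vd = 1786/74 ≈ 24.135 mg/L.
Before the 5th dose, 4 doses have been given. Superposition: Cmin = C₀·(f + f² + … + f^4).
≈ 24.135 × (0.2176 + 0.0473 + 0.0103 + 0.0022) ≈ 24.135 × 0.2774 ≈ 6.695 mg/L.

6.7 mg/L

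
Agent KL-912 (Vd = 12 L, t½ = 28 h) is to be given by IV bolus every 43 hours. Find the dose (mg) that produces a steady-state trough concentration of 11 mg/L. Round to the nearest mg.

251 mg

τ/t½ = 43/28 ≈ 1.5357, so f = (1/2)^(43/28) ≈ 0.344909.
Cmin,ss = (D/Vd)·f/(1−f), so D = Cmin,ss·Vd·(1−f)/f.
D = 11 × 12 × (1−f)/f ≈ 11 × 12 × 1.89932 ≈ 250.71 mg.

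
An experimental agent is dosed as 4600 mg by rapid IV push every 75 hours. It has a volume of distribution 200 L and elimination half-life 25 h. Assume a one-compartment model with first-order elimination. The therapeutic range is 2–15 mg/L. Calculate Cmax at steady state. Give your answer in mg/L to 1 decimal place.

The dosing interval is 3 half-lives, so f = 2^(−3) = 0.125.
At steady state, R = 1/(1 − 0.125) = 8/7.
Single-dose peak C₀ = D/Vd = 4600/200 = 23 mg/L.
Steady-state peak Cmax,ss = C₀·R = 23 × 8/7 ≈ 26.286 mg/L.
Peak 26.3 mg/L vs MTC 15 mg/L: exceeds toxic threshold.

26.3 mg/L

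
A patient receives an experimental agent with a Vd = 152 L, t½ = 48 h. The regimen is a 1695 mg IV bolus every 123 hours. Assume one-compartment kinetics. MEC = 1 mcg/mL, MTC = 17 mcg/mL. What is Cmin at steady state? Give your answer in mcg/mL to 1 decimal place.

k = ln2/t½ = ln2/48 ≈ 0.014441 h⁻¹; fraction remaining f = e^(−kτ) = e^(−0.014441×123) ≈ 0.1693.
Accumulation ratio R = 1/(1 − f) ≈ 1/0.8307 ≈ 1.2038.
Single-dose peak C₀ = D/Vd = 1695/152 ≈ 11.151 mcg/mL.
Cmax,ss = C₀/(1 − f) ≈ 11.151/0.8307 ≈ 13.424 mcg/mL.
One interval later, Cmin,ss = Cmax,ss·e^(−kτ) ≈ 13.424 × 0.1693 ≈ 2.273 mcg/mL.
Trough 2.3 mcg/mL vs MEC 1 mcg/mL: adequate.

2.3 mcg/mL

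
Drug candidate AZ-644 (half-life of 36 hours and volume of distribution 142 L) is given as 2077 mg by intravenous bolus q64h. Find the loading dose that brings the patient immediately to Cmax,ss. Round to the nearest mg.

f = (1/2)^(64/36) ≈ 0.291632; accumulation ratio R = 1/(1−f) ≈ 1.41170.
Loading dose to hit Cmax,ss on first dose: D_load = D_maint·R ≈ 2077 × 1.41170 ≈ 2932.10 mg.

2932 mg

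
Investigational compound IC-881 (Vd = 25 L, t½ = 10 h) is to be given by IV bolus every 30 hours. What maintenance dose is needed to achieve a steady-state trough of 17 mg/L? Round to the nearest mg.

τ/t½ = 30/10 ≈ 3, so f = (1/2)^(30/10) ≈ 0.125000.
Cmin,ss = (D/Vd)·f/(1−f), so D = Cmin,ss·Vd·(1−f)/f.
D = 17 × 25 × (1−f)/f ≈ 17 × 25 × 7.00000 ≈ 2975.00 mg.

2975 mg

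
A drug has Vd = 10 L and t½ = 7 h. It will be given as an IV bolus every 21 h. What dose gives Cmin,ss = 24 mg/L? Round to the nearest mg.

1680 mg

τ/t½ = 21/7 ≈ 3, so f = (1/2)^(21/7) ≈ 0.125000.
Cmin,ss = (D/Vd)·f/(1−f), so D = Cmin,ss·Vd·(1−f)/f.
D = 24 × 10 × (1−f)/f ≈ 24 × 10 × 7.00000 ≈ 1680.00 mg.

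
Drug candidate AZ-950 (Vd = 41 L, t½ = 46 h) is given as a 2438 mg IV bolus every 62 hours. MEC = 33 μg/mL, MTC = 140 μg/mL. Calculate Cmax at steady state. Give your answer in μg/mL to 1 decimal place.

97.9 μg/mL

k = ln2/t½ = ln2/46 ≈ 0.015068 h⁻¹; fraction remaining f = e^(−kτ) = e^(−0.015068×62) ≈ 0.3929.
Accumulation ratio R = 1/(1 − f) ≈ 1/0.6071 ≈ 1.6472.
Single-dose peak C₀ = D/Vd = 2438/41 ≈ 59.463 μg/mL.
Steady-state peak Cmax,ss = C₀·R ≈ 59.463 × 1.6472 ≈ 97.947 μg/mL.
Peak 97.9 μg/mL vs MTC 140 μg/mL: below toxic threshold.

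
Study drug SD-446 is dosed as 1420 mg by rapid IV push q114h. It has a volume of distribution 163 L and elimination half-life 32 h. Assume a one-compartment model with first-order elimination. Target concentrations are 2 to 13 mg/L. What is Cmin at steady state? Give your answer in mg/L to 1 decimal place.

Over one 114-h interval, 114/32 ≈ 3.5625 half-lives elapse, leaving f ≈ 0.0846 of each dose.
Accumulation ratio R = 1/(1 − f) ≈ 1/0.9154 ≈ 1.0924.
Single-dose peak C₀ = D/Vd = 1420/163 ≈ 8.712 mg/L.
Steady-state peak Cmax,ss = C₀·R ≈ 8.712 × 1.0924 ≈ 9.517 mg/L.
One interval later, Cmin,ss = Cmax,ss·e^(−kτ) ≈ 9.517 × 0.0846 ≈ 0.805 mg/L.
Trough 0.8 mg/L vs MEC 2 mg/L: subtherapeutic.

0.8 mg/L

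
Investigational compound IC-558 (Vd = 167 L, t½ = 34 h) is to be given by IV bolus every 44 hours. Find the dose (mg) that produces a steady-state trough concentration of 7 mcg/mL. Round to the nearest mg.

τ/t½ = 44/34 ≈ 1.2941, so f = (1/2)^(44/34) ≈ 0.407785.
Cmin,ss = (D/Vd)·f/(1−f), so D = Cmin,ss·Vd·(1−f)/f.
D = 7 × 167 × (1−f)/f ≈ 7 × 167 × 1.45227 ≈ 1697.70 mg.

1698 mg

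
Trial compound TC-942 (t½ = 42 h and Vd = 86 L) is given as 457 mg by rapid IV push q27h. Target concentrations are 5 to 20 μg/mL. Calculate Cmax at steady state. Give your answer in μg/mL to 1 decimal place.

14.8 μg/mL

Over one 27-h interval, 27/42 ≈ 0.64286 half-lives elapse, leaving f ≈ 0.6404 of each dose.
At steady state, accumulation factor R = 1/(1 − e^(−kτ)) ≈ 2.7809.
Each bolus raises the concentration by D/Vd = 457/86 ≈ 5.314 μg/mL.
Cmax,ss = C₀/(1 − f) ≈ 5.314/0.3596 ≈ 14.778 μg/mL.
Peak 14.8 μg/mL vs MTC 20 μg/mL: below toxic threshold.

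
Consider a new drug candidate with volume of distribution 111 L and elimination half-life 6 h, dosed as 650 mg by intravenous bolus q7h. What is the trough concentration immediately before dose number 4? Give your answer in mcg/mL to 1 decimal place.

4.3 mcg/mL

f = (1/2)^(τ/t½) = (1/2)^(7/6) ≈ 0.4454.
C₀ = D/Vd = 650/111 ≈ 5.856 mcg/mL.
Before the 4th dose, 3 doses have been given. Superposition: Cmin = C₀·(f + f² + … + f^3).
≈ 5.856 × (0.4454 + 0.1984 + 0.0884) ≈ 5.856 × 0.7322 ≈ 4.288 mcg/mL.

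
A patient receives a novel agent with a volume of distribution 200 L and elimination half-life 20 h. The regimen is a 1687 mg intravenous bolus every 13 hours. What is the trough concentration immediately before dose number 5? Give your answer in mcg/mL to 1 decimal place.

12.4 mcg/mL

f = (1/2)^(τ/t½) = (1/2)^(13/20) ≈ 0.6373.
C₀ = D/Vd = 1687/200 ≈ 8.435 mcg/mL.
Before the 5th dose, 4 doses have been given. Superposition: Cmin = C₀·(f + f² + … + f^4).
≈ 8.435 × (0.6373 + 0.4062 + 0.2588 + 0.1650) ≈ 8.435 × 1.4673 ≈ 12.377 mcg/mL.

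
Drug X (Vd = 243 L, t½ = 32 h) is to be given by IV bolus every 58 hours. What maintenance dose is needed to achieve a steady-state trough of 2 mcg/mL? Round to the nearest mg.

1221 mg

τ/t½ = 58/32 ≈ 1.8125, so f = (1/2)^(58/32) ≈ 0.284697.
Cmin,ss = (D/Vd)·f/(1−f), so D = Cmin,ss·Vd·(1−f)/f.
D = 2 × 243 × (1−f)/f ≈ 2 × 243 × 2.51251 ≈ 1221.08 mg.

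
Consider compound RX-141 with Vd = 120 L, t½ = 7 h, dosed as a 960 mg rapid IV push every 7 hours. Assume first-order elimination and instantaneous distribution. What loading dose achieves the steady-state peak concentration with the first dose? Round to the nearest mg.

1920 mg

f = (1/2)^(7/7) ≈ 0.500000; accumulation ratio R = 1/(1−f) ≈ 2.00000.
Loading dose to hit Cmax,ss on first dose: D_load = D_maint·R ≈ 960 × 2.00000 ≈ 1920.00 mg.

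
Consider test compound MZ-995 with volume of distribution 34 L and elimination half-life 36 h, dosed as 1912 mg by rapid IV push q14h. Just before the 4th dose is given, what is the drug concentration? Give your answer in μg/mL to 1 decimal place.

f = (1/2)^(τ/t½) = (1/2)^(14/36) ≈ 0.7637.
C₀ = D/Vd = 1912/34 ≈ 56.235 μg/mL.
Before the 4th dose, 3 doses have been given. Superposition: Cmin = C₀·(f + f² + … + f^3).
≈ 56.235 × (0.7637 + 0.5832 + 0.4454) ≈ 56.235 × 1.7923 ≈ 100.790 μg/mL.

100.8 μg/mL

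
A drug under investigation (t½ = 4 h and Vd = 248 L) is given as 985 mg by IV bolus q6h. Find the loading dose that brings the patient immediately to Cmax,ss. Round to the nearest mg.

1524 mg

f = (1/2)^(6/4) ≈ 0.353553; accumulation ratio R = 1/(1−f) ≈ 1.54692.
Loading dose to hit Cmax,ss on first dose: D_load = D_maint·R ≈ 985 × 1.54692 ≈ 1523.72 mg.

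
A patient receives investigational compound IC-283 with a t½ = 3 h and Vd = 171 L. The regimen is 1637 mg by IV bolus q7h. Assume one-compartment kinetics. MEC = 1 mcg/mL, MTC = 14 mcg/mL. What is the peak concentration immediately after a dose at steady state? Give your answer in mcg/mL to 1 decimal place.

τ/t½ = 7/3 ≈ 2.3333, so fraction remaining f = (1/2)^(7/3) ≈ 0.1984.
At steady state, accumulation factor R = 1/(1 − e^(−kτ)) ≈ 1.2475.
Single-dose peak C₀ = D/Vd = 1637/171 ≈ 9.573 mcg/mL.
Cmax,ss = C₀/(1 − f) ≈ 9.573/0.8016 ≈ 11.942 mcg/mL.
Peak 11.9 mcg/mL vs MTC 14 mcg/mL: below toxic threshold.

11.9 mcg/mL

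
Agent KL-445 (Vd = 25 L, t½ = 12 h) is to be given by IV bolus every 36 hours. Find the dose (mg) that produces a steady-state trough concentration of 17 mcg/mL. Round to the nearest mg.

τ/t½ = 36/12 ≈ 3, so f = (1/2)^(36/12) ≈ 0.125000.
Cmin,ss = (D/Vd)·f/(1−f), so D = Cmin,ss·Vd·(1−f)/f.
D = 17 × 25 × (1−f)/f ≈ 17 × 25 × 7.00000 ≈ 2975.00 mg.

2975 mg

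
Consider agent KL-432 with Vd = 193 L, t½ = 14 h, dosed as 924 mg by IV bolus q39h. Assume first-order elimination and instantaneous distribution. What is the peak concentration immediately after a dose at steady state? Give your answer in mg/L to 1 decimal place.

5.6 mg/L

Over one 39-h interval, 39/14 ≈ 2.7857 half-lives elapse, leaving f ≈ 0.1450 of each dose.
Accumulation ratio R = 1/(1 − f) ≈ 1/0.8550 ≈ 1.1696.
Each bolus raises the concentration by D/Vd = 924/193 ≈ 4.788 mg/L.
Cmax,ss = C₀/(1 − f) ≈ 4.788/0.8550 ≈ 5.600 mg/L.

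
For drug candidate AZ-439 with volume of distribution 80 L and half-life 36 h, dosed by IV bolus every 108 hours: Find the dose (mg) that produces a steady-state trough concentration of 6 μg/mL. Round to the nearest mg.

τ/t½ = 108/36 ≈ 3, so f = (1/2)^(108/36) ≈ 0.125000.
Cmin,ss = (D/Vd)·f/(1−f), so D = Cmin,ss·Vd·(1−f)/f.
D = 6 × 80 × (1−f)/f ≈ 6 × 80 × 7.00000 ≈ 3360.00 mg.

3360 mg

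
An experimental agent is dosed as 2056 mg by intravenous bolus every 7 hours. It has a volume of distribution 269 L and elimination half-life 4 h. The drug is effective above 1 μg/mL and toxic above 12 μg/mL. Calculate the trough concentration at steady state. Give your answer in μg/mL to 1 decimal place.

3.2 μg/mL

k = ln2/t½ = ln2/4 ≈ 0.173287 h⁻¹; fraction remaining f = e^(−kτ) = e^(−0.173287×7) ≈ 0.2973.
At steady state, accumulation factor R = 1/(1 − e^(−kτ)) ≈ 1.4231.
Single-dose peak C₀ = D/Vd = 2056/269 ≈ 7.643 μg/mL.
Steady-state peak Cmax,ss = C₀·R ≈ 7.643 × 1.4231 ≈ 10.877 μg/mL.
One interval later, Cmin,ss = Cmax,ss·e^(−kτ) ≈ 10.877 × 0.2973 ≈ 3.234 μg/mL.
Trough 3.2 μg/mL vs MEC 1 μg/mL: adequate.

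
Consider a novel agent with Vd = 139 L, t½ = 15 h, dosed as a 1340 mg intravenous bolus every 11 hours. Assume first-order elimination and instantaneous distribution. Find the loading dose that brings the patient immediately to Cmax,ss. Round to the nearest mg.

3363 mg

f = (1/2)^(11/15) ≈ 0.601513; accumulation ratio R = 1/(1−f) ≈ 2.50949.
Loading dose to hit Cmax,ss on first dose: D_load = D_maint·R ≈ 1340 × 2.50949 ≈ 3362.72 mg.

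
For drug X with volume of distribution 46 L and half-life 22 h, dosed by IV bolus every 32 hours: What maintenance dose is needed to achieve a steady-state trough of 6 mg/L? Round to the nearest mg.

480 mg

τ/t½ = 32/22 ≈ 1.4545, so f = (1/2)^(32/22) ≈ 0.364870.
Cmin,ss = (D/Vd)·f/(1−f), so D = Cmin,ss·Vd·(1−f)/f.
D = 6 × 46 × (1−f)/f ≈ 6 × 46 × 1.74070 ≈ 480.43 mg.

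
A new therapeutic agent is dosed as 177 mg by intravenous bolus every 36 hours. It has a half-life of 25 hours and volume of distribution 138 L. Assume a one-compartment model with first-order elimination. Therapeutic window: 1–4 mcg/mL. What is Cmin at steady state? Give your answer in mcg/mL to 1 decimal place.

0.7 mcg/mL

τ/t½ = 36/25 ≈ 1.44, so fraction remaining f = (1/2)^(36/25) ≈ 0.3686.
Each bolus raises the concentration by D/Vd = 177/138 ≈ 1.283 mcg/mL.
Steady-state trough Cmin,ss = C₀·f/(1−f) ≈ 1.283 × 0.3686/0.6314 ≈ 0.749 mcg/mL.
Trough 0.7 mcg/mL vs MEC 1 mcg/mL: subtherapeutic.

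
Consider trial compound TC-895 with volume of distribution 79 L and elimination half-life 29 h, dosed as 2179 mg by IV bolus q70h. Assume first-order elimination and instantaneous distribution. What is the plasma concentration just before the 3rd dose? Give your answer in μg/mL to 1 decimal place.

f = (1/2)^(τ/t½) = (1/2)^(70/29) ≈ 0.1877.
C₀ = D/Vd = 2179/79 ≈ 27.582 μg/mL.
Before the 3rd dose, 2 doses have been given. Superposition: Cmin = C₀·(f + f²).
≈ 27.582 × (0.1877 + 0.0352) ≈ 27.582 × 0.2229 ≈ 6.148 μg/mL.

6.1 μg/mL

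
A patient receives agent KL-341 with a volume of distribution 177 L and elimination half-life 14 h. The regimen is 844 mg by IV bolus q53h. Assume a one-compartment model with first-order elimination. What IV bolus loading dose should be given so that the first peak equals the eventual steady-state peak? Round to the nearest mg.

910 mg

f = (1/2)^(53/14) ≈ 0.072508; accumulation ratio R = 1/(1−f) ≈ 1.07818.
Loading dose to hit Cmax,ss on first dose: D_load = D_maint·R ≈ 844 × 1.07818 ≈ 909.98 mg.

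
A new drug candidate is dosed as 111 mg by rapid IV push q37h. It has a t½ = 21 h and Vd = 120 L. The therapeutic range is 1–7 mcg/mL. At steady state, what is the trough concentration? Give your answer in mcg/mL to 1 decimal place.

0.4 mcg/mL

τ/t½ = 37/21 ≈ 1.7619, so fraction remaining f = (1/2)^(37/21) ≈ 0.2949.
At steady state, accumulation factor R = 1/(1 − e^(−kτ)) ≈ 1.4182.
Single-dose peak C₀ = D/Vd = 111/120 ≈ 0.925 mcg/mL.
Cmax,ss = C₀/(1 − f) ≈ 0.925/0.7051 ≈ 1.312 mcg/mL.
One interval later, Cmin,ss = Cmax,ss·e^(−kτ) ≈ 1.312 × 0.2949 ≈ 0.387 mcg/mL.
Trough 0.4 mcg/mL vs MEC 1 mcg/mL: subtherapeutic.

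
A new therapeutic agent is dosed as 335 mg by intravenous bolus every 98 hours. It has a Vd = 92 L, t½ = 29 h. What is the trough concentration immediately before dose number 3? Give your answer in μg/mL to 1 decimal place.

f = (1/2)^(τ/t½) = (1/2)^(98/29) ≈ 0.0961.
C₀ = D/Vd = 335/92 ≈ 3.641 μg/mL.
Before the 3rd dose, 2 doses have been given. Superposition: Cmin = C₀·(f + f²).
≈ 3.641 × (0.0961 + 0.0092) ≈ 3.641 × 0.1053 ≈ 0.383 μg/mL.

0.4 μg/mL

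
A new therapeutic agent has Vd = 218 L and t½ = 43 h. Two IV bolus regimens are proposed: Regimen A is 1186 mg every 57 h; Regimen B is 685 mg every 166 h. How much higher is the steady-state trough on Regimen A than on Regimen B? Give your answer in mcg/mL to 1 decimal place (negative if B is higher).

3.4 mcg/mL

Regimen A: f = (1/2)^(57/43) ≈ 0.3990; Cmin,ss = (1186/218)·f/(1−f) ≈ 3.612 mcg/mL.
Regimen B: f = (1/2)^(166/43) ≈ 0.0688; Cmin,ss = (685/218)·f/(1−f) ≈ 0.232 mcg/mL.
Difference ≈ 3.612 − 0.232 ≈ 3.380 mcg/mL.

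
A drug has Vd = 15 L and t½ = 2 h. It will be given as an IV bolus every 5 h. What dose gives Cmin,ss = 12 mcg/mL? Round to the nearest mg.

τ/t½ = 5/2 ≈ 2.5, so f = (1/2)^(5/2) ≈ 0.176777.
Cmin,ss = (D/Vd)·f/(1−f), so D = Cmin,ss·Vd·(1−f)/f.
D = 12 × 15 × (1−f)/f ≈ 12 × 15 × 4.65684 ≈ 838.23 mg.

838 mg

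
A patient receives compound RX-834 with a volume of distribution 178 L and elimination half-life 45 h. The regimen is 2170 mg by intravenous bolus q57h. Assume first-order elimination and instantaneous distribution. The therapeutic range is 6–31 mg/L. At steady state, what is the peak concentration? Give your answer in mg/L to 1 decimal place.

20.9 mg/L

Over one 57-h interval, 57/45 ≈ 1.2667 half-lives elapse, leaving f ≈ 0.4156 of each dose.
At steady state, accumulation factor R = 1/(1 − e^(−kτ)) ≈ 1.7112.
Single-dose peak C₀ = D/Vd = 2170/178 ≈ 12.191 mg/L.
Steady-state peak Cmax,ss = C₀·R ≈ 12.191 × 1.7112 ≈ 20.861 mg/L.
Peak 20.9 mg/L vs MTC 31 mg/L: below toxic threshold.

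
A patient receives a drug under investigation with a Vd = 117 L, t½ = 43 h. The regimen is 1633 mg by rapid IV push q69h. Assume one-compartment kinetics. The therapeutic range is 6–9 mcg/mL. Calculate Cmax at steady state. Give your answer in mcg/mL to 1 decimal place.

Over one 69-h interval, 69/43 ≈ 1.6047 half-lives elapse, leaving f ≈ 0.3288 of each dose.
At steady state, accumulation factor R = 1/(1 − e^(−kτ)) ≈ 1.4899.
Each bolus raises the concentration by D/Vd = 1633/117 ≈ 13.957 mcg/mL.
Cmax,ss = C₀/(1 − f) ≈ 13.957/0.6712 ≈ 20.794 mcg/mL.
Peak 20.8 mcg/mL vs MTC 9 mcg/mL: exceeds toxic threshold.

20.8 mcg/mL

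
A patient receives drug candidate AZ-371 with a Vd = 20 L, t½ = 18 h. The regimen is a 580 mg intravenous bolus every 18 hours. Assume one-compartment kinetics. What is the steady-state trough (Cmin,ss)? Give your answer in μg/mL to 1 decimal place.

τ = 18 h = 1 half-life, so f = (1/2)^1 = 0.5.
At steady state, R = 1/(1 − 0.5) = 2/1.
Single-dose peak C₀ = D/Vd = 580/20 = 29 μg/mL.
Steady-state peak Cmax,ss = C₀·R = 29 × 2/1 ≈ 58.000 μg/mL.
Steady-state trough Cmin,ss = Cmax,ss·f ≈ 58.000 × 0.5 ≈ 29.000 μg/mL.

29.0 μg/mL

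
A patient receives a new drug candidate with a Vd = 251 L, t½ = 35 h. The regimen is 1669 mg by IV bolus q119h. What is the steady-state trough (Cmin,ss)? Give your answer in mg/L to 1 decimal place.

τ/t½ = 119/35 ≈ 3.4, so fraction remaining f = (1/2)^(119/35) ≈ 0.0947.
Accumulation ratio R = 1/(1 − f) ≈ 1/0.9053 ≈ 1.1046.
Single-dose peak C₀ = D/Vd = 1669/251 ≈ 6.649 mg/L.
Cmax,ss = C₀/(1 − f) ≈ 6.649/0.9053 ≈ 7.345 mg/L.
One interval later, Cmin,ss = Cmax,ss·e^(−kτ) ≈ 7.345 × 0.0947 ≈ 0.696 mg/L.

0.7 mg/L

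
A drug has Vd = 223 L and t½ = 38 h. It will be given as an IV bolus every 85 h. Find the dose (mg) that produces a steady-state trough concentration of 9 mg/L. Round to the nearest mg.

τ/t½ = 85/38 ≈ 2.2368, so f = (1/2)^(85/38) ≈ 0.212150.
Cmin,ss = (D/Vd)·f/(1−f), so D = Cmin,ss·Vd·(1−f)/f.
D = 9 × 223 × (1−f)/f ≈ 9 × 223 × 3.71365 ≈ 7453.30 mg.

7453 mg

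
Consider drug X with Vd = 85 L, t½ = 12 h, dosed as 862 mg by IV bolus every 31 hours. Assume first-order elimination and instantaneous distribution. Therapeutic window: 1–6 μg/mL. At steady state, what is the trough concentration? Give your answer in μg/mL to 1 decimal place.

τ/t½ = 31/12 ≈ 2.5833, so fraction remaining f = (1/2)^(31/12) ≈ 0.1669.
At steady state, accumulation factor R = 1/(1 − e^(−kτ)) ≈ 1.2003.
Each bolus raises the concentration by D/Vd = 862/85 ≈ 10.141 μg/mL.
Steady-state peak Cmax,ss = C₀·R ≈ 10.141 × 1.2003 ≈ 12.172 μg/mL.
Steady-state trough Cmin,ss = Cmax,ss·f ≈ 12.172 × 0.1669 ≈ 2.032 μg/mL.
Trough 2.0 μg/mL vs MEC 1 μg/mL: adequate.

2.0 μg/mL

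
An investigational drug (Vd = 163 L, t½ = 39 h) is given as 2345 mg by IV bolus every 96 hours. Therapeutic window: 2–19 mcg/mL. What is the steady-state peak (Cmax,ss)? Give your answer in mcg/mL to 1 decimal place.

17.6 mcg/mL

k = ln2/t½ = ln2/39 ≈ 0.017773 h⁻¹; fraction remaining f = e^(−kτ) = e^(−0.017773×96) ≈ 0.1816.
Accumulation ratio R = 1/(1 − f) ≈ 1/0.8184 ≈ 1.2219.
Each bolus raises the concentration by D/Vd = 2345/163 ≈ 14.387 mcg/mL.
Steady-state peak Cmax,ss = C₀·R ≈ 14.387 × 1.2219 ≈ 17.579 mcg/mL.
Peak 17.6 mcg/mL vs MTC 19 mcg/mL: below toxic threshold.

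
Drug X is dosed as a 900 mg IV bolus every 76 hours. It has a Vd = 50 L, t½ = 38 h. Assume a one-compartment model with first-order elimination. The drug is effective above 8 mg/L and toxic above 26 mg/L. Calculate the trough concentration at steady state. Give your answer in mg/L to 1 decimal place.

6.0 mg/L

The dosing interval is 2 half-lives, so f = 2^(−2) = 0.25.
Accumulation ratio R = 1/(1 − f) = 1/0.75 = 4/3.
Single-dose peak C₀ = D/Vd = 900/50 = 18 mg/L.
Steady-state peak Cmax,ss = C₀·R = 18 × 4/3 ≈ 24.000 mg/L.
Steady-state trough Cmin,ss = Cmax,ss·f ≈ 24.000 × 0.25 ≈ 6.000 mg/L.
Trough 6.0 mg/L vs MEC 8 mg/L: subtherapeutic.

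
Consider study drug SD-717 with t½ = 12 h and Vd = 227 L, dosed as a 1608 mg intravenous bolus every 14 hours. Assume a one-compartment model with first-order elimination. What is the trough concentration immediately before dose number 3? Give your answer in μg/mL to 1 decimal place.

f = (1/2)^(τ/t½) = (1/2)^(14/12) ≈ 0.4454.
C₀ = D/Vd = 1608/227 ≈ 7.084 μg/mL.
Before the 3rd dose, 2 doses have been given. Superposition: Cmin = C₀·(f + f²).
≈ 7.084 × (0.4454 + 0.1984) ≈ 7.084 × 0.6438 ≈ 4.561 μg/mL.

4.6 μg/mL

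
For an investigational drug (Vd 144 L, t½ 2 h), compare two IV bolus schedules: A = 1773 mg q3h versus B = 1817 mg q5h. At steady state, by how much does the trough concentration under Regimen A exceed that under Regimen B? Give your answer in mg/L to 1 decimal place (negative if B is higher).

4.0 mg/L

Regimen A: f = (1/2)^(3/2) ≈ 0.3536; Cmin,ss = (1773/144)·f/(1−f) ≈ 6.735 mg/L.
Regimen B: f = (1/2)^(5/2) ≈ 0.1768; Cmin,ss = (1817/144)·f/(1−f) ≈ 2.710 mg/L.
Difference ≈ 6.735 − 2.710 ≈ 4.025 mg/L.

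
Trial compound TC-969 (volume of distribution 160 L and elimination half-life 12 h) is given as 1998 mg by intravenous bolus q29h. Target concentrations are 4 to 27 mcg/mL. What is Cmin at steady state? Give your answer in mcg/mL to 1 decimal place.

Over one 29-h interval, 29/12 ≈ 2.4167 half-lives elapse, leaving f ≈ 0.1873 of each dose.
At steady state, accumulation factor R = 1/(1 − e^(−kτ)) ≈ 1.2305.
Single-dose peak C₀ = D/Vd = 1998/160 ≈ 12.488 mcg/mL.
Cmax,ss = C₀/(1 − f) ≈ 12.488/0.8127 ≈ 15.366 mcg/mL.
One interval later, Cmin,ss = Cmax,ss·e^(−kτ) ≈ 15.366 × 0.1873 ≈ 2.878 mcg/mL.
Trough 2.9 mcg/mL vs MEC 4 mcg/mL: subtherapeutic.

2.9 mcg/mL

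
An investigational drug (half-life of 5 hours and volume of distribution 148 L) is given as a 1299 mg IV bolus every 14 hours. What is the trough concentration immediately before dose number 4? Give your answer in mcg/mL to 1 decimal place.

f = (1/2)^(τ/t½) = (1/2)^(14/5) ≈ 0.1436.
C₀ = D/Vd = 1299/148 ≈ 8.777 mcg/mL.
Before the 4th dose, 3 doses have been given. Superposition: Cmin = C₀·(f + f² + … + f^3).
≈ 8.777 × (0.1436 + 0.0206 + 0.0030) ≈ 8.777 × 0.1672 ≈ 1.468 mcg/mL.

1.5 mcg/mL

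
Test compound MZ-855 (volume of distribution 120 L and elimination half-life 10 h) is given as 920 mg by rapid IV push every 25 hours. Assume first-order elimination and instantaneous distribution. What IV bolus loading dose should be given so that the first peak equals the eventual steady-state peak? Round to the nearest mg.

1118 mg

f = (1/2)^(25/10) ≈ 0.176777; accumulation ratio R = 1/(1−f) ≈ 1.21474.
Loading dose to hit Cmax,ss on first dose: D_load = D_maint·R ≈ 920 × 1.21474 ≈ 1117.56 mg.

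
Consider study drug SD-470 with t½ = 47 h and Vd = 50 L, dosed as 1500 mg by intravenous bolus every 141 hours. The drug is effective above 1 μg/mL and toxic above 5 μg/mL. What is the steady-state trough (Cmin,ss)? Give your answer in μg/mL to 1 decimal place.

The dosing interval is 3 half-lives, so f = 2^(−3) = 0.125.
Accumulation ratio R = 1/(1 − f) = 1/0.875 = 8/7.
Single-dose peak C₀ = D/Vd = 1500/50 = 30 μg/mL.
Steady-state peak Cmax,ss = C₀·R = 30 × 8/7 ≈ 34.286 μg/mL.
Steady-state trough Cmin,ss = Cmax,ss·f ≈ 34.286 × 0.125 ≈ 4.286 μg/mL.
Trough 4.3 μg/mL vs MEC 1 μg/mL: adequate.

4.3 μg/mL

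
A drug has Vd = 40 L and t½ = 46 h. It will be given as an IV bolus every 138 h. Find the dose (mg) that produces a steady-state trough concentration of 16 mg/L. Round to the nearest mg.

4480 mg

τ/t½ = 138/46 ≈ 3, so f = (1/2)^(138/46) ≈ 0.125000.
Cmin,ss = (D/Vd)·f/(1−f), so D = Cmin,ss·Vd·(1−f)/f.
D = 16 × 40 × (1−f)/f ≈ 16 × 40 × 7.00000 ≈ 4480.00 mg.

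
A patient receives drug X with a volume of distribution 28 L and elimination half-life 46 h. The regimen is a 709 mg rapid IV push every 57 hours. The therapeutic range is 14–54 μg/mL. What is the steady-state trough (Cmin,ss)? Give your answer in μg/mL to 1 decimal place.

k = ln2/t½ = ln2/46 ≈ 0.015068 h⁻¹; fraction remaining f = e^(−kτ) = e^(−0.015068×57) ≈ 0.4236.
At steady state, accumulation factor R = 1/(1 − e^(−kτ)) ≈ 1.7349.
Single-dose peak C₀ = D/Vd = 709/28 ≈ 25.321 μg/mL.
Steady-state peak Cmax,ss = C₀·R ≈ 25.321 × 1.7349 ≈ 43.929 μg/mL.
Steady-state trough Cmin,ss = Cmax,ss·f ≈ 43.929 × 0.4236 ≈ 18.608 μg/mL.
Trough 18.6 μg/mL vs MEC 14 μg/mL: adequate.

18.6 μg/mL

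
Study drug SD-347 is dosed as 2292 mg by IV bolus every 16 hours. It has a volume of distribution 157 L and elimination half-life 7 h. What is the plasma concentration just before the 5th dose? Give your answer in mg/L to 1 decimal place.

f = (1/2)^(τ/t½) = (1/2)^(16/7) ≈ 0.2051.
C₀ = D/Vd = 2292/157 ≈ 14.599 mg/L.
Before the 5th dose, 4 doses have been given. Superposition: Cmin = C₀·(f + f² + … + f^4).
≈ 14.599 × (0.2051 + 0.0421 + 0.0086 + 0.0018) ≈ 14.599 × 0.2576 ≈ 3.761 mg/L.

3.8 mg/L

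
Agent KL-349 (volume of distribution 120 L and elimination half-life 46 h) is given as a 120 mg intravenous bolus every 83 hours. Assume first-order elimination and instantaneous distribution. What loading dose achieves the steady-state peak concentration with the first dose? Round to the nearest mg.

f = (1/2)^(83/46) ≈ 0.286310; accumulation ratio R = 1/(1−f) ≈ 1.40117.
Loading dose to hit Cmax,ss on first dose: D_load = D_maint·R ≈ 120 × 1.40117 ≈ 168.14 mg.

168 mg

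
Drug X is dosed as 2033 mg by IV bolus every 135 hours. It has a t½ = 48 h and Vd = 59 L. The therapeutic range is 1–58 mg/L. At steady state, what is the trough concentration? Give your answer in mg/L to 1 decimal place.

Over one 135-h interval, 135/48 ≈ 2.8125 half-lives elapse, leaving f ≈ 0.1423 of each dose.
Single-dose peak C₀ = D/Vd = 2033/59 ≈ 34.458 mg/L.
Steady-state trough Cmin,ss = C₀·f/(1−f) ≈ 34.458 × 0.1423/0.8577 ≈ 5.717 mg/L.
Trough 5.7 mg/L vs MEC 1 mg/L: adequate.

5.7 mg/L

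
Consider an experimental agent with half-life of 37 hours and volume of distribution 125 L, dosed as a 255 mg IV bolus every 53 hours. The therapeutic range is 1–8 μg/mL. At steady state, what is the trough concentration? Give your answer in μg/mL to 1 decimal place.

1.2 μg/mL

k = ln2/t½ = ln2/37 ≈ 0.018734 h⁻¹; fraction remaining f = e^(−kτ) = e^(−0.018734×53) ≈ 0.3705.
Accumulation ratio R = 1/(1 − f) ≈ 1/0.6295 ≈ 1.5886.
Single-dose peak C₀ = D/Vd = 255/125 ≈ 2.040 μg/mL.
Cmax,ss = C₀/(1 − f) ≈ 2.040/0.6295 ≈ 3.241 μg/mL.
One interval later, Cmin,ss = Cmax,ss·e^(−kτ) ≈ 3.241 × 0.3705 ≈ 1.201 μg/mL.
Trough 1.2 μg/mL vs MEC 1 μg/mL: adequate.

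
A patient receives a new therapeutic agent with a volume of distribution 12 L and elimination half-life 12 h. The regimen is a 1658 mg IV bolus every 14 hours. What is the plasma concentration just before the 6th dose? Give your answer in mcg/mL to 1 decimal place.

109.0 mcg/mL

f = (1/2)^(τ/t½) = (1/2)^(14/12) ≈ 0.4454.
C₀ = D/Vd = 1658/12 ≈ 138.167 mcg/mL.
Before the 6th dose, 5 doses have been given. Superposition: Cmin = C₀·(f + f² + … + f^5).
≈ 138.167 × (0.4454 + 0.1984 + 0.0884 + 0.0394 + 0.0175) ≈ 138.167 × 0.7891 ≈ 109.028 mcg/mL.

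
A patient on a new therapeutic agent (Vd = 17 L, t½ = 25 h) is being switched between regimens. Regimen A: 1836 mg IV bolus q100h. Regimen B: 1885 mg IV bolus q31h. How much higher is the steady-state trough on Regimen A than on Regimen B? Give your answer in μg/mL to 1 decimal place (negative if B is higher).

Regimen A: f = (1/2)^(100/25) ≈ 0.0625; Cmin,ss = (1836/17)·f/(1−f) ≈ 7.200 μg/mL.
Regimen B: f = (1/2)^(31/25) ≈ 0.4234; Cmin,ss = (1885/17)·f/(1−f) ≈ 81.421 μg/mL.
Difference ≈ 7.200 − 81.421 ≈ -74.221 μg/mL.

-74.2 μg/mL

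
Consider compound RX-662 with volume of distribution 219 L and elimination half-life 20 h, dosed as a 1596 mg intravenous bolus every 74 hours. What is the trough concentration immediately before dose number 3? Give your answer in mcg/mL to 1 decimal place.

0.6 mcg/mL

f = (1/2)^(τ/t½) = (1/2)^(74/20) ≈ 0.0769.
C₀ = D/Vd = 1596/219 ≈ 7.288 mcg/mL.
Before the 3rd dose, 2 doses have been given. Superposition: Cmin = C₀·(f + f²).
≈ 7.288 × (0.0769 + 0.0059) ≈ 7.288 × 0.0828 ≈ 0.603 mcg/mL.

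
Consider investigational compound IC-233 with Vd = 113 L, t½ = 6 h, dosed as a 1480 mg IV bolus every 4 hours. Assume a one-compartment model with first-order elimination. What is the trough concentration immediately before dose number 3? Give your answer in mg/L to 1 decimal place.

f = (1/2)^(τ/t½) = (1/2)^(4/6) ≈ 0.6300.
C₀ = D/Vd = 1480/113 ≈ 13.097 mg/L.
Before the 3rd dose, 2 doses have been given. Superposition: Cmin = C₀·(f + f²).
≈ 13.097 × (0.6300 + 0.3969) ≈ 13.097 × 1.0269 ≈ 13.449 mg/L.

13.4 mg/L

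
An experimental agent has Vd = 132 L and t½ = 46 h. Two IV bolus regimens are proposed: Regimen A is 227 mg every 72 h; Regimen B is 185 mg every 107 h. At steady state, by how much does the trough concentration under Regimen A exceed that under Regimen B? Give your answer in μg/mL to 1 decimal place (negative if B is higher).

Regimen A: f = (1/2)^(72/46) ≈ 0.3379; Cmin,ss = (227/132)·f/(1−f) ≈ 0.878 μg/mL.
Regimen B: f = (1/2)^(107/46) ≈ 0.1994; Cmin,ss = (185/132)·f/(1−f) ≈ 0.349 μg/mL.
Difference ≈ 0.878 − 0.349 ≈ 0.529 μg/mL.

0.5 μg/mL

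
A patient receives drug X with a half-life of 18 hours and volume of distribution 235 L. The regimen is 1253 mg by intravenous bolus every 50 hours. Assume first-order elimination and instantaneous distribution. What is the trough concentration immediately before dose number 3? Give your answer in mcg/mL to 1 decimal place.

0.9 mcg/mL

f = (1/2)^(τ/t½) = (1/2)^(50/18) ≈ 0.1458.
C₀ = D/Vd = 1253/235 ≈ 5.332 mcg/mL.
Before the 3rd dose, 2 doses have been given. Superposition: Cmin = C₀·(f + f²).
≈ 5.332 × (0.1458 + 0.0213) ≈ 5.332 × 0.1671 ≈ 0.891 mcg/mL.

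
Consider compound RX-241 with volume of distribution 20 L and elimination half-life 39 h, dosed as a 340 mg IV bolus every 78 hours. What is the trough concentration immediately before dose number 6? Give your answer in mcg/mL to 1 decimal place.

f = (1/2)^(τ/t½) = (1/2)^(78/39) ≈ 0.2500.
C₀ = D/Vd = 340/20 ≈ 17.000 mcg/mL.
Before the 6th dose, 5 doses have been given. Superposition: Cmin = C₀·(f + f² + … + f^5).
≈ 17.000 × (0.2500 + 0.0625 + 0.0156 + 0.0039 + 0.0010) ≈ 17.000 × 0.3330 ≈ 5.661 mcg/mL.

5.7 mcg/mL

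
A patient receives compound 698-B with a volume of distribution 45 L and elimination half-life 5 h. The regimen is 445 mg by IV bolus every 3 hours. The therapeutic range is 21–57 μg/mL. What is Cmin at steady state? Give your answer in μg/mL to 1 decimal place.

k = ln2/t½ = ln2/5 ≈ 0.138629 h⁻¹; fraction remaining f = e^(−kτ) = e^(−0.138629×3) ≈ 0.6598.
At steady state, accumulation factor R = 1/(1 − e^(−kτ)) ≈ 2.9394.
Each bolus raises the concentration by D/Vd = 445/45 ≈ 9.889 μg/mL.
Steady-state peak Cmax,ss = C₀·R ≈ 9.889 × 2.9394 ≈ 29.068 μg/mL.
One interval later, Cmin,ss = Cmax,ss·e^(−kτ) ≈ 29.068 × 0.6598 ≈ 19.179 μg/mL.
Trough 19.2 μg/mL vs MEC 21 μg/mL: subtherapeutic.

19.2 μg/mL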